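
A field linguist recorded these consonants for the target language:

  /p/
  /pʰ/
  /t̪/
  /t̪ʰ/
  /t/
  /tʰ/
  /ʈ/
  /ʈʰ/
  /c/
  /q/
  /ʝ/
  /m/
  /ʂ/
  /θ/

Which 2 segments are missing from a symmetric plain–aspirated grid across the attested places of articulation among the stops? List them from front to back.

bilabial: plain /p/, aspirated /pʰ/.
dental: plain /t̪/, aspirated /t̪ʰ/.
alveolar: plain /t/, aspirated /tʰ/.
retroflex: plain /ʈ/, aspirated /ʈʰ/.
palatal: plain /c/, aspirated —.
uvular: plain /q/, aspirated —.
Gaps, from front to back: palatal lacks aspirated (/cʰ/); uvular lacks aspirated (/qʰ/).

/cʰ/, /qʰ/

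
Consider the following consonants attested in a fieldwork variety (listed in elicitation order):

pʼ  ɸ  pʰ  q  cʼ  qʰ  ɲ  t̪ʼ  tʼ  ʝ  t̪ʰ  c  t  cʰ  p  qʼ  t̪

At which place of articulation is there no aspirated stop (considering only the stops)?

alveolar

place of articulation  plain     aspirated  ejective
bilabial          p         pʰ        pʼ      
dental            t̪        t̪ʰ       t̪ʼ     
alveolar          t         —         tʼ      
palatal           c         cʰ        cʼ      
uvular            q         qʰ        qʼ      
Every place of articulation has an aspirated member except alveolar, where /tʰ/ would be expected.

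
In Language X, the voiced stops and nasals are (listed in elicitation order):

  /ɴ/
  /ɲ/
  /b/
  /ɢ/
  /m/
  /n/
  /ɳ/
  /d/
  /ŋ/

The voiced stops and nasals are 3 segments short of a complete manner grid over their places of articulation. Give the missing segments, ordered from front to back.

/ɖ/, /ɟ/, /ɡ/

Oral stop: /b/ (bilabial), /d/ (alveolar), /ɢ/ (uvular).
Nasal: /m/ (bilabial), /n/ (alveolar), /ɳ/ (retroflex), /ɲ/ (palatal), /ŋ/ (velar), /ɴ/ (uvular).
Gaps, from front to back: retroflex lacks oral stop (/ɖ/); palatal lacks oral stop (/ɟ/); velar lacks oral stop (/ɡ/).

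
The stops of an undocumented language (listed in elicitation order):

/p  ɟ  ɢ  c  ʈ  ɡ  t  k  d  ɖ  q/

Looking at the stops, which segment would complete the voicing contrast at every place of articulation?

place of articulation  voiceless  voiced  
bilabial          p         —       
alveolar          t         d       
retroflex         ʈ         ɖ       
palatal           c         ɟ       
velar             k         ɡ       
uvular            q         ɢ       
The bilabial row has no voiced member, so the gap is the voiced bilabial stop /b/.

/b/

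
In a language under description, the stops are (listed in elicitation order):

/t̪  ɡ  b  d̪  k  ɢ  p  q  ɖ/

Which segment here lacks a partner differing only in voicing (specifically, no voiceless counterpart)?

/ɖ/

Bilabial: /p/ ~ /b/
Dental: /t̪/ ~ /d̪/
Velar: /k/ ~ /ɡ/
Uvular: /q/ ~ /ɢ/
Retroflex: only /ɖ/ (voiced); no voiceless partner.
So /ɖ/ is the unpaired segment.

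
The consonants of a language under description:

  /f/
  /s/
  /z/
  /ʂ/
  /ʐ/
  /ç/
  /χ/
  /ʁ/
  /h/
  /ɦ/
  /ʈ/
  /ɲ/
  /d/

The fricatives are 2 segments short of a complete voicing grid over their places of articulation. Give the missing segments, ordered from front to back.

labiodental: voiceless /f/, voiced —.
alveolar: voiceless /s/, voiced /z/.
retroflex: voiceless /ʂ/, voiced /ʐ/.
palatal: voiceless /ç/, voiced —.
uvular: voiceless /χ/, voiced /ʁ/.
glottal: voiceless /h/, voiced /ɦ/.
Gaps, from front to back: labiodental lacks voiced (/v/); palatal lacks voiced (/ʝ/).

/v/, /ʝ/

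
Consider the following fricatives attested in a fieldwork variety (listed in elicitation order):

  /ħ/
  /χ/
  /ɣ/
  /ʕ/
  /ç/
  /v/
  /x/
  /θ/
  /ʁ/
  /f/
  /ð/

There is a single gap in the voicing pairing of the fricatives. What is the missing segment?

labiodental: voiceless /f/, voiced /v/.
dental: voiceless /θ/, voiced /ð/.
palatal: voiceless /ç/, voiced —.
velar: voiceless /x/, voiced /ɣ/.
uvular: voiceless /χ/, voiced /ʁ/.
pharyngeal: voiceless /ħ/, voiced /ʕ/.
The palatal row has no voiced member, so the gap is the voiced palatal fricative /ʝ/.

/ʝ/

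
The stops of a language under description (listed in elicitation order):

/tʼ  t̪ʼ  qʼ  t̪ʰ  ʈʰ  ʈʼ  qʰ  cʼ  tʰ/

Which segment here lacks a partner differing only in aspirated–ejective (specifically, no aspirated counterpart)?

/cʼ/

Dental: /t̪ʰ/ ~ /t̪ʼ/
Alveolar: /tʰ/ ~ /tʼ/
Retroflex: /ʈʰ/ ~ /ʈʼ/
Uvular: /qʰ/ ~ /qʼ/
Palatal: only /cʼ/ (ejective); no aspirated partner.
So /cʼ/ is the unpaired segment.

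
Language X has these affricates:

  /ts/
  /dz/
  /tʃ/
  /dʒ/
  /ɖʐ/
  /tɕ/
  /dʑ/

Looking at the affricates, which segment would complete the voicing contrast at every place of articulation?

place of articulation  voiceless  voiced  
alveolar          ts        dz      
postalveolar      tʃ        dʒ      
retroflex         —         ɖʐ      
alveolo-palatal   tɕ        dʑ      
The retroflex row has no voiceless member, so the gap is the voiceless retroflex affricate /ʈʂ/.

/ʈʂ/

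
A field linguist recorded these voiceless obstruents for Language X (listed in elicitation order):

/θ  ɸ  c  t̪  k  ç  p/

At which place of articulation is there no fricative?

bilabial: stop /p/, fricative /ɸ/.
dental: stop /t̪/, fricative /θ/.
palatal: stop /c/, fricative /ç/.
velar: stop /k/, fricative —.
Every place of articulation has a fricative member except velar, where /x/ would be expected.

velar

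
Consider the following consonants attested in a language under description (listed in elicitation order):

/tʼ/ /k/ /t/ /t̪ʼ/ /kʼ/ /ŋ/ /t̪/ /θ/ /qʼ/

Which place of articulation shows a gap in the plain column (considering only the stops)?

uvular

Plain: /t̪/ (dental), /t/ (alveolar), /k/ (velar).
Ejective: /t̪ʼ/ (dental), /tʼ/ (alveolar), /kʼ/ (velar), /qʼ/ (uvular).
Every place of articulation has a plain member except uvular, where /q/ would be expected.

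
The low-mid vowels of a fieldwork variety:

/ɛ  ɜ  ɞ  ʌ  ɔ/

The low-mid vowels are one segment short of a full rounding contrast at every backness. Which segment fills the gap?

/œ/

Unrounded: /ɛ/ (front), /ɜ/ (central), /ʌ/ (back).
Rounded: /ɞ/ (central), /ɔ/ (back).
The front row has no rounded member, so the gap is the front rounded vowel /œ/.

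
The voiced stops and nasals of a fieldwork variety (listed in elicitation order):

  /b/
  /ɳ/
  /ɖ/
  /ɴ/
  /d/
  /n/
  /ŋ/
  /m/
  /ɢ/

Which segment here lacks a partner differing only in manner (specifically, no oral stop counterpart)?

/ŋ/

Bilabial: /b/ ~ /m/
Alveolar: /d/ ~ /n/
Retroflex: /ɖ/ ~ /ɳ/
Uvular: /ɢ/ ~ /ɴ/
Velar: only /ŋ/ (nasal); no oral stop partner.
So /ŋ/ is the unpaired segment.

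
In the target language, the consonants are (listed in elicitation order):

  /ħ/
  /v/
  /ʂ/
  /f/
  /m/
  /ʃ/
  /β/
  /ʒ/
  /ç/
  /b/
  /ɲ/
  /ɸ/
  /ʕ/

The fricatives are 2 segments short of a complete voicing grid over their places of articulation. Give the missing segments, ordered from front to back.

/ʐ/, /ʝ/

bilabial: voiceless /ɸ/, voiced /β/.
labiodental: voiceless /f/, voiced /v/.
postalveolar: voiceless /ʃ/, voiced /ʒ/.
retroflex: voiceless /ʂ/, voiced —.
palatal: voiceless /ç/, voiced —.
pharyngeal: voiceless /ħ/, voiced /ʕ/.
Gaps, from front to back: retroflex lacks voiced (/ʐ/); palatal lacks voiced (/ʝ/).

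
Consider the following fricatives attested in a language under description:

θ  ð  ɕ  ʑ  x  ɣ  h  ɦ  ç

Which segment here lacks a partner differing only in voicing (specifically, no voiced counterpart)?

/ç/

Dental: /θ/ ~ /ð/
Alveolo-palatal: /ɕ/ ~ /ʑ/
Velar: /x/ ~ /ɣ/
Glottal: /h/ ~ /ɦ/
Palatal: only /ç/ (voiceless); no voiced partner.
So /ç/ is the unpaired segment.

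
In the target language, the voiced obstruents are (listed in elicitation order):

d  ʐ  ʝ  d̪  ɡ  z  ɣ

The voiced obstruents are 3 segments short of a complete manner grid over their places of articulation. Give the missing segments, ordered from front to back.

dental: stop /d̪/, fricative —.
alveolar: stop /d/, fricative /z/.
retroflex: stop —, fricative /ʐ/.
palatal: stop —, fricative /ʝ/.
velar: stop /ɡ/, fricative /ɣ/.
Gaps, from front to back: dental lacks fricative (/ð/); retroflex lacks stop (/ɖ/); palatal lacks stop (/ɟ/).

/ð/, /ɖ/, /ɟ/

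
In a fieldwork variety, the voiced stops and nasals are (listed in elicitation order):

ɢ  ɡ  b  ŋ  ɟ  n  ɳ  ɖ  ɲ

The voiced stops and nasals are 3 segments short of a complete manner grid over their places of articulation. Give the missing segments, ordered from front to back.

/m/, /d/, /ɴ/

place of articulation  oral stop  nasal   
bilabial          b         —       
alveolar          —         n       
retroflex         ɖ         ɳ       
palatal           ɟ         ɲ       
velar             ɡ         ŋ       
uvular            ɢ         —       
Gaps, from front to back: bilabial lacks nasal (/m/); alveolar lacks oral stop (/d/); uvular lacks nasal (/ɴ/).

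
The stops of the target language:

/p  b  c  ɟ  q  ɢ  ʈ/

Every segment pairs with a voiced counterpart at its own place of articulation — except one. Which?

Bilabial: /p/ ~ /b/
Palatal: /c/ ~ /ɟ/
Uvular: /q/ ~ /ɢ/
Retroflex: only /ʈ/ (voiceless); no voiced partner.
So /ʈ/ is the unpaired segment.

/ʈ/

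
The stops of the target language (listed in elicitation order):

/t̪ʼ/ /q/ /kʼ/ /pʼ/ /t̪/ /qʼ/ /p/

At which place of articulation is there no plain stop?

velar

Plain: /p/ (bilabial), /t̪/ (dental), /q/ (uvular).
Ejective: /pʼ/ (bilabial), /t̪ʼ/ (dental), /kʼ/ (velar), /qʼ/ (uvular).
Every place of articulation has a plain member except velar, where /k/ would be expected.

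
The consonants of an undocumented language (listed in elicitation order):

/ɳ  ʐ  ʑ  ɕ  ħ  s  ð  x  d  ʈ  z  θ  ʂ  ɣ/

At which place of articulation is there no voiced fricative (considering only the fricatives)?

dental: voiceless /θ/, voiced /ð/.
alveolar: voiceless /s/, voiced /z/.
retroflex: voiceless /ʂ/, voiced /ʐ/.
alveolo-palatal: voiceless /ɕ/, voiced /ʑ/.
velar: voiceless /x/, voiced /ɣ/.
pharyngeal: voiceless /ħ/, voiced —.
Every place of articulation has a voiced member except pharyngeal, where /ʕ/ would be expected.

pharyngeal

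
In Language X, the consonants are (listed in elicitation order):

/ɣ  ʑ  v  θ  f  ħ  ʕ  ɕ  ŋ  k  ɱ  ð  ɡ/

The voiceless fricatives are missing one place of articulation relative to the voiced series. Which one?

place of articulation  voiceless  voiced  
labiodental       f         v       
dental            θ         ð       
alveolo-palatal   ɕ         ʑ       
velar             —         ɣ       
pharyngeal        ħ         ʕ       
Every place of articulation has a voiceless member except velar, where /x/ would be expected.

velar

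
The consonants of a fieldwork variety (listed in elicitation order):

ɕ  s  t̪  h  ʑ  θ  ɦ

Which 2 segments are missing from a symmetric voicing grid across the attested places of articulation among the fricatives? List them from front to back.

/ð/, /z/

Voiceless: /θ/ (dental), /s/ (alveolar), /ɕ/ (alveolo-palatal), /h/ (glottal).
Voiced: /ʑ/ (alveolo-palatal), /ɦ/ (glottal).
Gaps, from front to back: dental lacks voiced (/ð/); alveolar lacks voiced (/z/).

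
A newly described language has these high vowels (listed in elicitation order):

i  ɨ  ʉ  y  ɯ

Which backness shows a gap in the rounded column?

front: unrounded /i/, rounded /y/.
central: unrounded /ɨ/, rounded /ʉ/.
back: unrounded /ɯ/, rounded —.
Every backness has a rounded member except back, where /u/ would be expected.

back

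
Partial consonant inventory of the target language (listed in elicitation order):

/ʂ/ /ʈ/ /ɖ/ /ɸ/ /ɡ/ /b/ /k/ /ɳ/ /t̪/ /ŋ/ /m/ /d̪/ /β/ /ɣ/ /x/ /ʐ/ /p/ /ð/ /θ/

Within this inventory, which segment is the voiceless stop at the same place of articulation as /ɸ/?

/ɸ/ is a voiceless bilabial fricative.
The voiceless stop at the same place is a voiceless bilabial stop — in this inventory, /p/.

/p/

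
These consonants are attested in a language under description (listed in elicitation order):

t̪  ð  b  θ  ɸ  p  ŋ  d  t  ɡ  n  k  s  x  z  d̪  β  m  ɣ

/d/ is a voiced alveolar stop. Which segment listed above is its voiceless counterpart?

The voiceless counterpart is a voiceless alveolar stop — in this inventory, /t/.

/t/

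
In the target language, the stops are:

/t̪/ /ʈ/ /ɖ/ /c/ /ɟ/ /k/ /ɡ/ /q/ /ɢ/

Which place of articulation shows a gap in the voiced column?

dental

Voiceless: /t̪/ (dental), /ʈ/ (retroflex), /c/ (palatal), /k/ (velar), /q/ (uvular).
Voiced: /ɖ/ (retroflex), /ɟ/ (palatal), /ɡ/ (velar), /ɢ/ (uvular).
Every place of articulation has a voiced member except dental, where /d̪/ would be expected.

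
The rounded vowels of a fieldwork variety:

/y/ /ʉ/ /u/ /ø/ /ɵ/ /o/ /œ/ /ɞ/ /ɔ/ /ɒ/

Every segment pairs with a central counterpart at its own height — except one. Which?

High: /y/ ~ /ʉ/ ~ /u/
High-mid: /ø/ ~ /ɵ/ ~ /o/
Low-mid: /œ/ ~ /ɞ/ ~ /ɔ/
Low: only /ɒ/ (back); no central partner.
So /ɒ/ is the unpaired segment.

/ɒ/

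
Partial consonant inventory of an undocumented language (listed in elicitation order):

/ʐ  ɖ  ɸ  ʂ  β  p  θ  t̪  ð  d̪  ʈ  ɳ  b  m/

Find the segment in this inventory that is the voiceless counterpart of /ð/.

/ð/ is a voiced dental fricative.
The voiceless counterpart is a voiceless dental fricative — in this inventory, /θ/.

/θ/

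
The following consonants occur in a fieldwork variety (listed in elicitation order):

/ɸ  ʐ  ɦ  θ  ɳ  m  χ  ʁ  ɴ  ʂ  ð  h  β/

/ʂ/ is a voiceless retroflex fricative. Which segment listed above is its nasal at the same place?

The nasal at the same place is a retroflex nasal — in this inventory, /ɳ/.

/ɳ/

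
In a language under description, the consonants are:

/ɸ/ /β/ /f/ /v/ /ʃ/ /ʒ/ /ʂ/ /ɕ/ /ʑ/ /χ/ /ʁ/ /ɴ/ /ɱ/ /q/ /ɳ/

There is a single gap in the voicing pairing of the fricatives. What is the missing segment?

Voiceless: /ɸ/ (bilabial), /f/ (labiodental), /ʃ/ (postalveolar), /ʂ/ (retroflex), /ɕ/ (alveolo-palatal), /χ/ (uvular).
Voiced: /β/ (bilabial), /v/ (labiodental), /ʒ/ (postalveolar), /ʑ/ (alveolo-palatal), /ʁ/ (uvular).
The retroflex row has no voiced member, so the gap is the voiced retroflex fricative /ʐ/.

/ʐ/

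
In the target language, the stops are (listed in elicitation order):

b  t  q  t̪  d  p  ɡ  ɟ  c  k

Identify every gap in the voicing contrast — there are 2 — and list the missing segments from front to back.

Voiceless: /p/ (bilabial), /t̪/ (dental), /t/ (alveolar), /c/ (palatal), /k/ (velar), /q/ (uvular).
Voiced: /b/ (bilabial), /d/ (alveolar), /ɟ/ (palatal), /ɡ/ (velar).
Gaps, from front to back: dental lacks voiced (/d̪/); uvular lacks voiced (/ɢ/).

/d̪/, /ɢ/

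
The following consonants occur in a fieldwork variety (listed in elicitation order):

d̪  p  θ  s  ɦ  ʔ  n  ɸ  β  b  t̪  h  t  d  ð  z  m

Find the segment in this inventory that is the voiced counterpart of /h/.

/h/ is a voiceless glottal fricative.
The voiced counterpart is a voiced glottal fricative — in this inventory, /ɦ/.

/ɦ/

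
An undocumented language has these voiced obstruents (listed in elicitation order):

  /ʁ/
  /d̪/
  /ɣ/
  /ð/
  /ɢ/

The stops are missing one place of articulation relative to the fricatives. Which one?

velar

dental: stop /d̪/, fricative /ð/.
velar: stop —, fricative /ɣ/.
uvular: stop /ɢ/, fricative /ʁ/.
Every place of articulation has a stop member except velar, where /ɡ/ would be expected.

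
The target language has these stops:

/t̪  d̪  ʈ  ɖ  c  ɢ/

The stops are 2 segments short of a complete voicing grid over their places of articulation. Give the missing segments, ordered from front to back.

/ɟ/, /q/

Voiceless: /t̪/ (dental), /ʈ/ (retroflex), /c/ (palatal).
Voiced: /d̪/ (dental), /ɖ/ (retroflex), /ɢ/ (uvular).
Gaps, from front to back: palatal lacks voiced (/ɟ/); uvular lacks voiceless (/q/).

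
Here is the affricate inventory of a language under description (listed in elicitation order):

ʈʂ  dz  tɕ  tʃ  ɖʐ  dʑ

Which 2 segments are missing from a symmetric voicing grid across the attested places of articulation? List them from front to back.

Voiceless: /tʃ/ (postalveolar), /ʈʂ/ (retroflex), /tɕ/ (alveolo-palatal).
Voiced: /dz/ (alveolar), /ɖʐ/ (retroflex), /dʑ/ (alveolo-palatal).
Gaps, from front to back: alveolar lacks voiceless (/ts/); postalveolar lacks voiced (/dʒ/).

/ts/, /dʒ/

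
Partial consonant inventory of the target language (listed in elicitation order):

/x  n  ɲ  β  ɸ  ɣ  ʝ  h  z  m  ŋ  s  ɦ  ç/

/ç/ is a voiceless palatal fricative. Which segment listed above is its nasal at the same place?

/ɲ/

The nasal at the same place is a palatal nasal — in this inventory, /ɲ/.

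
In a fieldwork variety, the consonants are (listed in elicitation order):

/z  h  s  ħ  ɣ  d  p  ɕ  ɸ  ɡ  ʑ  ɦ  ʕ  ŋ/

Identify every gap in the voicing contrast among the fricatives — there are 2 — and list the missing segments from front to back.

/β/, /x/

Voiceless: /ɸ/ (bilabial), /s/ (alveolar), /ɕ/ (alveolo-palatal), /ħ/ (pharyngeal), /h/ (glottal).
Voiced: /z/ (alveolar), /ʑ/ (alveolo-palatal), /ɣ/ (velar), /ʕ/ (pharyngeal), /ɦ/ (glottal).
Gaps, from front to back: bilabial lacks voiced (/β/); velar lacks voiceless (/x/).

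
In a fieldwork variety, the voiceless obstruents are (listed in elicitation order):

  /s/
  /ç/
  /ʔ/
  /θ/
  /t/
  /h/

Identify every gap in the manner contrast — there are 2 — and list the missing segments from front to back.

place of articulation  stop      fricative
dental            —         θ       
alveolar          t         s       
palatal           —         ç       
glottal           ʔ         h       
Gaps, from front to back: dental lacks stop (/t̪/); palatal lacks stop (/c/).

/t̪/, /c/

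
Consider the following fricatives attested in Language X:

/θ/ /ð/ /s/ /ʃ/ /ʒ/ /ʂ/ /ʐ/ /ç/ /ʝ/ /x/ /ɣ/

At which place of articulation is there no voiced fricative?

alveolar

Voiceless: /θ/ (dental), /s/ (alveolar), /ʃ/ (postalveolar), /ʂ/ (retroflex), /ç/ (palatal), /x/ (velar).
Voiced: /ð/ (dental), /ʒ/ (postalveolar), /ʐ/ (retroflex), /ʝ/ (palatal), /ɣ/ (velar).
Every place of articulation has a voiced member except alveolar, where /z/ would be expected.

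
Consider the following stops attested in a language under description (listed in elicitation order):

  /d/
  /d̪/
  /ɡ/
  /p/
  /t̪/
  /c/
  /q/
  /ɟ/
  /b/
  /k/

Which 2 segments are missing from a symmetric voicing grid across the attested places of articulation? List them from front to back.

/t/, /ɢ/

Voiceless: /p/ (bilabial), /t̪/ (dental), /c/ (palatal), /k/ (velar), /q/ (uvular).
Voiced: /b/ (bilabial), /d̪/ (dental), /d/ (alveolar), /ɟ/ (palatal), /ɡ/ (velar).
Gaps, from front to back: alveolar lacks voiceless (/t/); uvular lacks voiced (/ɢ/).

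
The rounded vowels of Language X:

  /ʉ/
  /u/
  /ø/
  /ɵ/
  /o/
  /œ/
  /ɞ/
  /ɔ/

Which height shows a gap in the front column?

high

Front: /ø/ (high-mid), /œ/ (low-mid).
Central: /ʉ/ (high), /ɵ/ (high-mid), /ɞ/ (low-mid).
Back: /u/ (high), /o/ (high-mid), /ɔ/ (low-mid).
Every height has a front member except high, where /y/ would be expected.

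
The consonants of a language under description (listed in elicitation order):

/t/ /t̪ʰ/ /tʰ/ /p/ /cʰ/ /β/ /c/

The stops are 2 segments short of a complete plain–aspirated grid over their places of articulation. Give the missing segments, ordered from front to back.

place of articulation  plain     aspirated
bilabial          p         —       
dental            —         t̪ʰ     
alveolar          t         tʰ      
palatal           c         cʰ      
Gaps, from front to back: bilabial lacks aspirated (/pʰ/); dental lacks plain (/t̪/).

/pʰ/, /t̪/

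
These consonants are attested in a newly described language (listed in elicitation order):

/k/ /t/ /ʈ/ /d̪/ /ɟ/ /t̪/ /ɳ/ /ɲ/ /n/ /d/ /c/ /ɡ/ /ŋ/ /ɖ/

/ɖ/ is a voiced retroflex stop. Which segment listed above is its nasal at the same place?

The nasal at the same place is a retroflex nasal — in this inventory, /ɳ/.

/ɳ/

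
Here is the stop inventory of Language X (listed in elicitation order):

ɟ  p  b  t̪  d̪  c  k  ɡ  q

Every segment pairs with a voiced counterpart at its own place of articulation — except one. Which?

Bilabial: /p/ ~ /b/
Dental: /t̪/ ~ /d̪/
Palatal: /c/ ~ /ɟ/
Velar: /k/ ~ /ɡ/
Uvular: only /q/ (voiceless); no voiced partner.
So /q/ is the unpaired segment.

/q/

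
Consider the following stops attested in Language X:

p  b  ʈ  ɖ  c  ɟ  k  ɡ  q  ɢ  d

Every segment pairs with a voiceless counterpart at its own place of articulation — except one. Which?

/d/

Bilabial: /p/ ~ /b/
Retroflex: /ʈ/ ~ /ɖ/
Palatal: /c/ ~ /ɟ/
Velar: /k/ ~ /ɡ/
Uvular: /q/ ~ /ɢ/
Alveolar: only /d/ (voiced); no voiceless partner.
So /d/ is the unpaired segment.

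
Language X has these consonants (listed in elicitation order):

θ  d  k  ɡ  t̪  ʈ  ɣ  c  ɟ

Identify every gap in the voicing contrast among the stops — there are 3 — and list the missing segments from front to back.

place of articulation  voiceless  voiced  
dental            t̪        —       
alveolar          —         d       
retroflex         ʈ         —       
palatal           c         ɟ       
velar             k         ɡ       
Gaps, from front to back: dental lacks voiced (/d̪/); alveolar lacks voiceless (/t/); retroflex lacks voiced (/ɖ/).

/d̪/, /t/, /ɖ/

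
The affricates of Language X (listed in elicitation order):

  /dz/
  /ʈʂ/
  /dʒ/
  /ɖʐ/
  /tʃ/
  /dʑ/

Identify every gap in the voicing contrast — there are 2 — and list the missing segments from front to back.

/ts/, /tɕ/

alveolar: voiceless —, voiced /dz/.
postalveolar: voiceless /tʃ/, voiced /dʒ/.
retroflex: voiceless /ʈʂ/, voiced /ɖʐ/.
alveolo-palatal: voiceless —, voiced /dʑ/.
Gaps, from front to back: alveolar lacks voiceless (/ts/); alveolo-palatal lacks voiceless (/tɕ/).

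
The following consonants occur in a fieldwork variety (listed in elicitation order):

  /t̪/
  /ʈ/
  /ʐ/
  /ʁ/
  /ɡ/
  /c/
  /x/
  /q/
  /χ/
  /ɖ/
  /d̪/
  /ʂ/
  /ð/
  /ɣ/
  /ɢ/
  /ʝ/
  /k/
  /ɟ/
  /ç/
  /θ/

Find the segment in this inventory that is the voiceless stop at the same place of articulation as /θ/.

/θ/ is a voiceless dental fricative.
The voiceless stop at the same place is a voiceless dental stop — in this inventory, /t̪/.

/t̪/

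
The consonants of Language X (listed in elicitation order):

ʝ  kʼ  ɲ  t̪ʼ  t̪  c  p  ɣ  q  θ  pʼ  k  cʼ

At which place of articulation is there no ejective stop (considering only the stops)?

uvular

place of articulation  plain     ejective
bilabial          p         pʼ      
dental            t̪        t̪ʼ     
palatal           c         cʼ      
velar             k         kʼ      
uvular            q         —       
Every place of articulation has an ejective member except uvular, where /qʼ/ would be expected.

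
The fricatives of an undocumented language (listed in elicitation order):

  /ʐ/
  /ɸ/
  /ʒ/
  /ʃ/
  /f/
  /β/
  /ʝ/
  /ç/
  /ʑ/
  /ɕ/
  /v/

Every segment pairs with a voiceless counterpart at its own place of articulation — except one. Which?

/ʐ/

Bilabial: /ɸ/ ~ /β/
Labiodental: /f/ ~ /v/
Postalveolar: /ʃ/ ~ /ʒ/
Alveolo-palatal: /ɕ/ ~ /ʑ/
Palatal: /ç/ ~ /ʝ/
Retroflex: only /ʐ/ (voiced); no voiceless partner.
So /ʐ/ is the unpaired segment.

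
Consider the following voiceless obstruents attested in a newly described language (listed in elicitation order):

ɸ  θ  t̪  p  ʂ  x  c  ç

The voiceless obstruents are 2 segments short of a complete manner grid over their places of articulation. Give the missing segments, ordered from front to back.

/ʈ/, /k/

Stop: /p/ (bilabial), /t̪/ (dental), /c/ (palatal).
Fricative: /ɸ/ (bilabial), /θ/ (dental), /ʂ/ (retroflex), /ç/ (palatal), /x/ (velar).
Gaps, from front to back: retroflex lacks stop (/ʈ/); velar lacks stop (/k/).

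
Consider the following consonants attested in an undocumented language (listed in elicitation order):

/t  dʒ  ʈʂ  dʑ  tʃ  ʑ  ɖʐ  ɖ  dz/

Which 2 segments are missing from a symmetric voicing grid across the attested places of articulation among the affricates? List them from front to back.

place of articulation  voiceless  voiced  
alveolar          —         dz      
postalveolar      tʃ        dʒ      
retroflex         ʈʂ        ɖʐ      
alveolo-palatal   —         dʑ      
Gaps, from front to back: alveolar lacks voiceless (/ts/); alveolo-palatal lacks voiceless (/tɕ/).

/ts/, /tɕ/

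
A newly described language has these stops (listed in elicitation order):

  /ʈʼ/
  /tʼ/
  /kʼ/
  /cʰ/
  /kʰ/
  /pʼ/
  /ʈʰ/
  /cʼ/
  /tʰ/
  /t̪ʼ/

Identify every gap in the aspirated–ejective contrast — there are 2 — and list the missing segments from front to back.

/pʰ/, /t̪ʰ/

bilabial: aspirated —, ejective /pʼ/.
dental: aspirated —, ejective /t̪ʼ/.
alveolar: aspirated /tʰ/, ejective /tʼ/.
retroflex: aspirated /ʈʰ/, ejective /ʈʼ/.
palatal: aspirated /cʰ/, ejective /cʼ/.
velar: aspirated /kʰ/, ejective /kʼ/.
Gaps, from front to back: bilabial lacks aspirated (/pʰ/); dental lacks aspirated (/t̪ʰ/).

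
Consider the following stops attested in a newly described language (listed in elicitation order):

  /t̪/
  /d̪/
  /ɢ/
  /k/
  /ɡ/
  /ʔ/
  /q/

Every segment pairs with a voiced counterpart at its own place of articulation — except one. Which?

/ʔ/

Dental: /t̪/ ~ /d̪/
Velar: /k/ ~ /ɡ/
Uvular: /q/ ~ /ɢ/
Glottal: only /ʔ/ (voiceless); no voiced partner.
So /ʔ/ is the unpaired segment.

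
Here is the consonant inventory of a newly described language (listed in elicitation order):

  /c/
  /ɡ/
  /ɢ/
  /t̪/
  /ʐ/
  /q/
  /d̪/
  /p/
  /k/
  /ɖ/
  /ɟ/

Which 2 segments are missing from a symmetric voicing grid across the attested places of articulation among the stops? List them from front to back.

/b/, /ʈ/

Voiceless: /p/ (bilabial), /t̪/ (dental), /c/ (palatal), /k/ (velar), /q/ (uvular).
Voiced: /d̪/ (dental), /ɖ/ (retroflex), /ɟ/ (palatal), /ɡ/ (velar), /ɢ/ (uvular).
Gaps, from front to back: bilabial lacks voiced (/b/); retroflex lacks voiceless (/ʈ/).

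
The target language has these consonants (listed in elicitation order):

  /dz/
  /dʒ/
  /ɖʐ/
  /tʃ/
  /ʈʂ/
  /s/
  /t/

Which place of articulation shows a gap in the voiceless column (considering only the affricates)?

alveolar

alveolar: voiceless —, voiced /dz/.
postalveolar: voiceless /tʃ/, voiced /dʒ/.
retroflex: voiceless /ʈʂ/, voiced /ɖʐ/.
Every place of articulation has a voiceless member except alveolar, where /ts/ would be expected.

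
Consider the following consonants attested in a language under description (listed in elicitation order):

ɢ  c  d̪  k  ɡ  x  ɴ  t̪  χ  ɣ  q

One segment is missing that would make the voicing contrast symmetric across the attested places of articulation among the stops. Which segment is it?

dental: voiceless /t̪/, voiced /d̪/.
palatal: voiceless /c/, voiced —.
velar: voiceless /k/, voiced /ɡ/.
uvular: voiceless /q/, voiced /ɢ/.
The palatal row has no voiced member, so the gap is the voiced palatal stop /ɟ/.

/ɟ/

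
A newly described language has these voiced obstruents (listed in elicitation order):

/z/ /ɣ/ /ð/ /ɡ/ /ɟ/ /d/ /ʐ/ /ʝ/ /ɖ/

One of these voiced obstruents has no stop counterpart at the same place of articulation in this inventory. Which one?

/ð/

Alveolar: /d/ ~ /z/
Retroflex: /ɖ/ ~ /ʐ/
Palatal: /ɟ/ ~ /ʝ/
Velar: /ɡ/ ~ /ɣ/
Dental: only /ð/ (fricative); no stop partner.
So /ð/ is the unpaired segment.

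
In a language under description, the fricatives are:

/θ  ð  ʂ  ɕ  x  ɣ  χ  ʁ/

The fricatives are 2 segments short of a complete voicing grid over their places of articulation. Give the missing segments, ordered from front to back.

/ʐ/, /ʑ/

dental: voiceless /θ/, voiced /ð/.
retroflex: voiceless /ʂ/, voiced —.
alveolo-palatal: voiceless /ɕ/, voiced —.
velar: voiceless /x/, voiced /ɣ/.
uvular: voiceless /χ/, voiced /ʁ/.
Gaps, from front to back: retroflex lacks voiced (/ʐ/); alveolo-palatal lacks voiced (/ʑ/).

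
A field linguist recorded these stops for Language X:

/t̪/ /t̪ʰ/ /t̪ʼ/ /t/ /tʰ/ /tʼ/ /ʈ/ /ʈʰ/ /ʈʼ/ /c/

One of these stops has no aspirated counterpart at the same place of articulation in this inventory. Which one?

Dental: /t̪/ ~ /t̪ʰ/ ~ /t̪ʼ/
Alveolar: /t/ ~ /tʰ/ ~ /tʼ/
Retroflex: /ʈ/ ~ /ʈʰ/ ~ /ʈʼ/
Palatal: only /c/ (plain); no aspirated partner.
So /c/ is the unpaired segment.

/c/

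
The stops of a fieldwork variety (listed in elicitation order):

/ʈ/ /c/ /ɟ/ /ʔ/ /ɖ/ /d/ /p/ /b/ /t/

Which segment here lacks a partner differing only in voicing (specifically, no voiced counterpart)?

Bilabial: /p/ ~ /b/
Alveolar: /t/ ~ /d/
Retroflex: /ʈ/ ~ /ɖ/
Palatal: /c/ ~ /ɟ/
Glottal: only /ʔ/ (voiceless); no voiced partner.
So /ʔ/ is the unpaired segment.

/ʔ/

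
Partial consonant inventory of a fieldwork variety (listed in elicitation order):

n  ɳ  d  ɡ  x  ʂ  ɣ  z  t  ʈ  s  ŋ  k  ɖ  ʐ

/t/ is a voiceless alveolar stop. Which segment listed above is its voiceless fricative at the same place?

The voiceless fricative at the same place is a voiceless alveolar fricative — in this inventory, /s/.

/s/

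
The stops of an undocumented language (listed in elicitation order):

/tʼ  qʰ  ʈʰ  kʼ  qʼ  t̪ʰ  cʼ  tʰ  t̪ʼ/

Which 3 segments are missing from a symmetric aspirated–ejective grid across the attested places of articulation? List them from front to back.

/ʈʼ/, /cʰ/, /kʰ/

place of articulation  aspirated  ejective
dental            t̪ʰ       t̪ʼ     
alveolar          tʰ        tʼ      
retroflex         ʈʰ        —       
palatal           —         cʼ      
velar             —         kʼ      
uvular            qʰ        qʼ      
Gaps, from front to back: retroflex lacks ejective (/ʈʼ/); palatal lacks aspirated (/cʰ/); velar lacks aspirated (/kʰ/).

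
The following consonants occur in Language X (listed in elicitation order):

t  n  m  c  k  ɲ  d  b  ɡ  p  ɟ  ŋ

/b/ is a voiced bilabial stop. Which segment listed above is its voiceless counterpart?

The voiceless counterpart is a voiceless bilabial stop — in this inventory, /p/.

/p/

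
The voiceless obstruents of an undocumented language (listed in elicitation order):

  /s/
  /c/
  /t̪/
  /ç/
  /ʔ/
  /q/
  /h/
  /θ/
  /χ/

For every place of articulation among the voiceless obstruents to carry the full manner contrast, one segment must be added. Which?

/t/

place of articulation  stop      fricative
dental            t̪        θ       
alveolar          —         s       
palatal           c         ç       
uvular            q         χ       
glottal           ʔ         h       
The alveolar row has no stop member, so the gap is the alveolar stop /t/.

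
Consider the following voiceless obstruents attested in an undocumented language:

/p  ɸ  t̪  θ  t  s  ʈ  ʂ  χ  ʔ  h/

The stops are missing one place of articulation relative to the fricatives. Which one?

uvular

place of articulation  stop      fricative
bilabial          p         ɸ       
dental            t̪        θ       
alveolar          t         s       
retroflex         ʈ         ʂ       
uvular            —         χ       
glottal           ʔ         h       
Every place of articulation has a stop member except uvular, where /q/ would be expected.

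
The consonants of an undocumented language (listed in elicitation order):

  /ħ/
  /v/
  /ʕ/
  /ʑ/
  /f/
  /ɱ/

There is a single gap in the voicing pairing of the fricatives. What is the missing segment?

labiodental: voiceless /f/, voiced /v/.
alveolo-palatal: voiceless —, voiced /ʑ/.
pharyngeal: voiceless /ħ/, voiced /ʕ/.
The alveolo-palatal row has no voiceless member, so the gap is the voiceless alveolo-palatal fricative /ɕ/.

/ɕ/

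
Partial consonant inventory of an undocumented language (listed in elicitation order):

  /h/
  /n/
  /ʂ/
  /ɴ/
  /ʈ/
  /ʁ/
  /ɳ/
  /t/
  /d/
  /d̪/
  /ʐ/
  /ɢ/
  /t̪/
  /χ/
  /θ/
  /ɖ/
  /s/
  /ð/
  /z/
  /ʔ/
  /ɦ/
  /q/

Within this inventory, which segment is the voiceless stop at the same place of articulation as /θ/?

/θ/ is a voiceless dental fricative.
The voiceless stop at the same place is a voiceless dental stop — in this inventory, /t̪/.

/t̪/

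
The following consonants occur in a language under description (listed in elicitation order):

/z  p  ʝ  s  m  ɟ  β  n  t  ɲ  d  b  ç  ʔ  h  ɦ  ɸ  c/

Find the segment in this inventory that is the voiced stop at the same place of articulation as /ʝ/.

/ɟ/

/ʝ/ is a voiced palatal fricative.
The voiced stop at the same place is a voiced palatal stop — in this inventory, /ɟ/.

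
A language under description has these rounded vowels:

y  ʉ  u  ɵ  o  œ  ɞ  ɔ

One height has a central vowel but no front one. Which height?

high: front /y/, central /ʉ/, back /u/.
high-mid: front —, central /ɵ/, back /o/.
low-mid: front /œ/, central /ɞ/, back /ɔ/.
Every height has a front member except high-mid, where /ø/ would be expected.

high-mid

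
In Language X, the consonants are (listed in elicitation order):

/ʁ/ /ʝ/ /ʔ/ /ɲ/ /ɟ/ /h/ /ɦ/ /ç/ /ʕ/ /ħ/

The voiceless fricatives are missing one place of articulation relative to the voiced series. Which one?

uvular

place of articulation  voiceless  voiced  
palatal           ç         ʝ       
uvular            —         ʁ       
pharyngeal        ħ         ʕ       
glottal           h         ɦ       
Every place of articulation has a voiceless member except uvular, where /χ/ would be expected.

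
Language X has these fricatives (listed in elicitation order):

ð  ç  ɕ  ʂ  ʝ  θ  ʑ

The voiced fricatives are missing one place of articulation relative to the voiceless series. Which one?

retroflex

dental: voiceless /θ/, voiced /ð/.
retroflex: voiceless /ʂ/, voiced —.
alveolo-palatal: voiceless /ɕ/, voiced /ʑ/.
palatal: voiceless /ç/, voiced /ʝ/.
Every place of articulation has a voiced member except retroflex, where /ʐ/ would be expected.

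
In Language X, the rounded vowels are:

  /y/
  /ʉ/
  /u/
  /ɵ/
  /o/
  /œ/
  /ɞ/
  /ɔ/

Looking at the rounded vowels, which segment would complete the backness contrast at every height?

/ø/

Front: /y/ (high), /œ/ (low-mid).
Central: /ʉ/ (high), /ɵ/ (high-mid), /ɞ/ (low-mid).
Back: /u/ (high), /o/ (high-mid), /ɔ/ (low-mid).
The high-mid row has no front member, so the gap is the high-mid front rounded vowel /ø/.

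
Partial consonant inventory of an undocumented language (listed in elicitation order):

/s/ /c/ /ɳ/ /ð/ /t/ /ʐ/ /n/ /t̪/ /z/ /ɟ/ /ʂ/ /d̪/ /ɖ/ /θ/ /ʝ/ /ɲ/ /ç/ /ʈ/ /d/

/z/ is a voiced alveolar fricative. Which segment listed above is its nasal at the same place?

The nasal at the same place is an alveolar nasal — in this inventory, /n/.

/n/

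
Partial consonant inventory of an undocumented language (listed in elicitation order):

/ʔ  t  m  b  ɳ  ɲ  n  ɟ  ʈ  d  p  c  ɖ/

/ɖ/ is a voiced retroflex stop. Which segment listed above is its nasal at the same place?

The nasal at the same place is a retroflex nasal — in this inventory, /ɳ/.

/ɳ/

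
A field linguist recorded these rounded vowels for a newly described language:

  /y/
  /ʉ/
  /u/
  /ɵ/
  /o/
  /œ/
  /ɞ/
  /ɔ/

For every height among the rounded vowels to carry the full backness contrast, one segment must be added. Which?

/ø/

height            front     central   back    
high              y         ʉ         u       
high-mid          —         ɵ         o       
low-mid           œ         ɞ         ɔ       
The high-mid row has no front member, so the gap is the high-mid front rounded vowel /ø/.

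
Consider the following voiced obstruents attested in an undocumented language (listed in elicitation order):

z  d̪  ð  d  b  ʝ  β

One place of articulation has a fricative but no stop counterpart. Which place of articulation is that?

place of articulation  stop      fricative
bilabial          b         β       
dental            d̪        ð       
alveolar          d         z       
palatal           —         ʝ       
Every place of articulation has a stop member except palatal, where /ɟ/ would be expected.

palatal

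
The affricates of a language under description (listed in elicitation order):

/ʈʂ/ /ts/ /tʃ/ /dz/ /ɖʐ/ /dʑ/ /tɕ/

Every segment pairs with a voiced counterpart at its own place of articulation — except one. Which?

Alveolar: /ts/ ~ /dz/
Retroflex: /ʈʂ/ ~ /ɖʐ/
Alveolo-palatal: /tɕ/ ~ /dʑ/
Postalveolar: only /tʃ/ (voiceless); no voiced partner.
So /tʃ/ is the unpaired segment.

/tʃ/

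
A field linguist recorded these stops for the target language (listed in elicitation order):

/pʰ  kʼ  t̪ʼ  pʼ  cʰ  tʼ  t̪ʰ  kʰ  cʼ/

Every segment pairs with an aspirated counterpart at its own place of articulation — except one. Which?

/tʼ/

Bilabial: /pʰ/ ~ /pʼ/
Dental: /t̪ʰ/ ~ /t̪ʼ/
Palatal: /cʰ/ ~ /cʼ/
Velar: /kʰ/ ~ /kʼ/
Alveolar: only /tʼ/ (ejective); no aspirated partner.
So /tʼ/ is the unpaired segment.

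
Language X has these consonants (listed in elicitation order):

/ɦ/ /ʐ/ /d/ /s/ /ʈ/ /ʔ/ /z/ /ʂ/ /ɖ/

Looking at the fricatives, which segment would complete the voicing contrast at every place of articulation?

/h/

place of articulation  voiceless  voiced  
alveolar          s         z       
retroflex         ʂ         ʐ       
glottal           —         ɦ       
The glottal row has no voiceless member, so the gap is the voiceless glottal fricative /h/.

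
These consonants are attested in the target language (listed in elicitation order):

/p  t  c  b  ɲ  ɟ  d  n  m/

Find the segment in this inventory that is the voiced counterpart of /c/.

/ɟ/

/c/ is a voiceless palatal stop.
The voiced counterpart is a voiced palatal stop — in this inventory, /ɟ/.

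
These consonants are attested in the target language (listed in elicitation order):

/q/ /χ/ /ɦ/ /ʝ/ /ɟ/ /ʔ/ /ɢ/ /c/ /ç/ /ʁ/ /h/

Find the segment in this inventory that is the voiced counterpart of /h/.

/ɦ/

/h/ is a voiceless glottal fricative.
The voiced counterpart is a voiced glottal fricative — in this inventory, /ɦ/.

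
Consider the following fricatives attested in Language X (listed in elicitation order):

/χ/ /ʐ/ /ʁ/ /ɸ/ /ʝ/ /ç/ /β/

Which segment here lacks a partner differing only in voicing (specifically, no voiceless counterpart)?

Bilabial: /ɸ/ ~ /β/
Palatal: /ç/ ~ /ʝ/
Uvular: /χ/ ~ /ʁ/
Retroflex: only /ʐ/ (voiced); no voiceless partner.
So /ʐ/ is the unpaired segment.

/ʐ/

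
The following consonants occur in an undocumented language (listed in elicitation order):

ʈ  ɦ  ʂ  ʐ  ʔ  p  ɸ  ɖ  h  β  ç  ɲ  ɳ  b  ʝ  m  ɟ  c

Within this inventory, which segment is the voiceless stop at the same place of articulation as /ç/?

/ç/ is a voiceless palatal fricative.
The voiceless stop at the same place is a voiceless palatal stop — in this inventory, /c/.

/c/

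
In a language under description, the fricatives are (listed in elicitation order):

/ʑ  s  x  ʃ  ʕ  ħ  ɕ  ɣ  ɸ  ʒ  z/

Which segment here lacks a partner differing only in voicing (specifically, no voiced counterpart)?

Alveolar: /s/ ~ /z/
Postalveolar: /ʃ/ ~ /ʒ/
Alveolo-palatal: /ɕ/ ~ /ʑ/
Velar: /x/ ~ /ɣ/
Pharyngeal: /ħ/ ~ /ʕ/
Bilabial: only /ɸ/ (voiceless); no voiced partner.
So /ɸ/ is the unpaired segment.

/ɸ/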